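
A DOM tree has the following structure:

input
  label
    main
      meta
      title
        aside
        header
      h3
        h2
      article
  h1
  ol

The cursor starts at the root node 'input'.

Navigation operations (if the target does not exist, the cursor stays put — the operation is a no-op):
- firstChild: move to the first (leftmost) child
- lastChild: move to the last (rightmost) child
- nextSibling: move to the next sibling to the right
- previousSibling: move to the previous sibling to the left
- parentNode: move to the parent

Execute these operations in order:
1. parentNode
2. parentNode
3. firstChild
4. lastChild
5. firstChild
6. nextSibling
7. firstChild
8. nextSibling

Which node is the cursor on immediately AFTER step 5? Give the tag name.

Answer: meta

Derivation:
After 1 (parentNode): input (no-op, stayed)
After 2 (parentNode): input (no-op, stayed)
After 3 (firstChild): label
After 4 (lastChild): main
After 5 (firstChild): meta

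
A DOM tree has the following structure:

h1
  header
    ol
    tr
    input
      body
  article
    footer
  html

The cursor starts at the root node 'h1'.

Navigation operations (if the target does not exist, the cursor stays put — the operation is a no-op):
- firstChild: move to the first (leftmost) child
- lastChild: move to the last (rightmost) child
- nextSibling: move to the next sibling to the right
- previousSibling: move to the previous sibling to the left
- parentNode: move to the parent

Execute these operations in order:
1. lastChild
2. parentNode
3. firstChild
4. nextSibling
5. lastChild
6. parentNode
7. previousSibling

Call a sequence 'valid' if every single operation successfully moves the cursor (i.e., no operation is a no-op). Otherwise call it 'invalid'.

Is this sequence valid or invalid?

After 1 (lastChild): html
After 2 (parentNode): h1
After 3 (firstChild): header
After 4 (nextSibling): article
After 5 (lastChild): footer
After 6 (parentNode): article
After 7 (previousSibling): header

Answer: valid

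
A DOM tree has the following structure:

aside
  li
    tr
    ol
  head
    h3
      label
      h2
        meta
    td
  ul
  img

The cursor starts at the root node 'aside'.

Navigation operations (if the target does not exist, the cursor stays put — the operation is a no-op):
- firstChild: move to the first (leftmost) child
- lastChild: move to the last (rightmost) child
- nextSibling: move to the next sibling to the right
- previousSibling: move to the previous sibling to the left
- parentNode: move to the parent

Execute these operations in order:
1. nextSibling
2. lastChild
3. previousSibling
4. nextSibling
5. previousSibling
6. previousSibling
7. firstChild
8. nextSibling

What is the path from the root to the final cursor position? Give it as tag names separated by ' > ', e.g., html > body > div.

After 1 (nextSibling): aside (no-op, stayed)
After 2 (lastChild): img
After 3 (previousSibling): ul
After 4 (nextSibling): img
After 5 (previousSibling): ul
After 6 (previousSibling): head
After 7 (firstChild): h3
After 8 (nextSibling): td

Answer: aside > head > td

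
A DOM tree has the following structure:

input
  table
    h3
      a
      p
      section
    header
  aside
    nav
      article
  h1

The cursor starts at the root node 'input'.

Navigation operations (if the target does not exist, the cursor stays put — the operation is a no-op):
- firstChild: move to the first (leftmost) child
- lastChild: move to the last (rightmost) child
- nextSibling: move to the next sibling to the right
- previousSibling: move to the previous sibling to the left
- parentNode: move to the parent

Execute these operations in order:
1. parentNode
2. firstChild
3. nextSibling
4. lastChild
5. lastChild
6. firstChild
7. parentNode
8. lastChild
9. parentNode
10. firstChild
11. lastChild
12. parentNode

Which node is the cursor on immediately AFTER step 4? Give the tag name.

Answer: nav

Derivation:
After 1 (parentNode): input (no-op, stayed)
After 2 (firstChild): table
After 3 (nextSibling): aside
After 4 (lastChild): nav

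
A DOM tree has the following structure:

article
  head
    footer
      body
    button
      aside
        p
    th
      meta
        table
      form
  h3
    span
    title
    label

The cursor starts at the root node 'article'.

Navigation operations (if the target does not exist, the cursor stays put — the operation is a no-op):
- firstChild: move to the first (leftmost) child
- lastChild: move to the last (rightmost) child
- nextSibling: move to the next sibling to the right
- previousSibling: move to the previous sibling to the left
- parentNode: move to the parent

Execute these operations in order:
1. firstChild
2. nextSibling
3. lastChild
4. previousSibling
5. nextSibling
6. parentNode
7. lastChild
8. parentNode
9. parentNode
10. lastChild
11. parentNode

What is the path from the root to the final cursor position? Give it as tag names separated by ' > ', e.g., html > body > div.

Answer: article

Derivation:
After 1 (firstChild): head
After 2 (nextSibling): h3
After 3 (lastChild): label
After 4 (previousSibling): title
After 5 (nextSibling): label
After 6 (parentNode): h3
After 7 (lastChild): label
After 8 (parentNode): h3
After 9 (parentNode): article
After 10 (lastChild): h3
After 11 (parentNode): article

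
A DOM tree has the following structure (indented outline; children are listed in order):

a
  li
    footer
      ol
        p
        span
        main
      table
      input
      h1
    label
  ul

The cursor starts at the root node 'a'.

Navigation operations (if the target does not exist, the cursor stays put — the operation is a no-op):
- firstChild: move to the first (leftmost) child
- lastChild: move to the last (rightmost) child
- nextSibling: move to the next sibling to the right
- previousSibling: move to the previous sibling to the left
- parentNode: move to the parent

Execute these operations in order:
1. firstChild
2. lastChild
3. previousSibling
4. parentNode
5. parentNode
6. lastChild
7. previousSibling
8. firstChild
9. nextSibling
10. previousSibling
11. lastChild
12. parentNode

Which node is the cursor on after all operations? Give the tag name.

Answer: footer

Derivation:
After 1 (firstChild): li
After 2 (lastChild): label
After 3 (previousSibling): footer
After 4 (parentNode): li
After 5 (parentNode): a
After 6 (lastChild): ul
After 7 (previousSibling): li
After 8 (firstChild): footer
After 9 (nextSibling): label
After 10 (previousSibling): footer
After 11 (lastChild): h1
After 12 (parentNode): footer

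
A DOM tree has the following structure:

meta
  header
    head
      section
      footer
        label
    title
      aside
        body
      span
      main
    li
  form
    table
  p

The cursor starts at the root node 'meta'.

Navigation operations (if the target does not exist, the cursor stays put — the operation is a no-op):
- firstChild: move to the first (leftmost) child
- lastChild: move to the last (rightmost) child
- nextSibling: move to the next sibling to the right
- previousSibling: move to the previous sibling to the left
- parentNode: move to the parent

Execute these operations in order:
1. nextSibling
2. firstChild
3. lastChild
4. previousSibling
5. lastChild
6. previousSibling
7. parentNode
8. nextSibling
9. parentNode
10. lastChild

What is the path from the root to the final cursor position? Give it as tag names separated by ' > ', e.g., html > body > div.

Answer: meta > header > li

Derivation:
After 1 (nextSibling): meta (no-op, stayed)
After 2 (firstChild): header
After 3 (lastChild): li
After 4 (previousSibling): title
After 5 (lastChild): main
After 6 (previousSibling): span
After 7 (parentNode): title
After 8 (nextSibling): li
After 9 (parentNode): header
After 10 (lastChild): li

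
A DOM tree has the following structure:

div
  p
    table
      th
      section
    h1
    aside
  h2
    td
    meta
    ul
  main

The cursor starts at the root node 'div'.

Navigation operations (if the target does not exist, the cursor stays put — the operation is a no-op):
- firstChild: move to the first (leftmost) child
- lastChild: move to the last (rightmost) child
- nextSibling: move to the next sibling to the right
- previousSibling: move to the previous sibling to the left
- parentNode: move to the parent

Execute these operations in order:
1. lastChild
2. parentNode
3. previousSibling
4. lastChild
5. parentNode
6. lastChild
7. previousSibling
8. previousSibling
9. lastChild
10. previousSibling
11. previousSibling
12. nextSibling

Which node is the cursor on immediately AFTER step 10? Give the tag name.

After 1 (lastChild): main
After 2 (parentNode): div
After 3 (previousSibling): div (no-op, stayed)
After 4 (lastChild): main
After 5 (parentNode): div
After 6 (lastChild): main
After 7 (previousSibling): h2
After 8 (previousSibling): p
After 9 (lastChild): aside
After 10 (previousSibling): h1

Answer: h1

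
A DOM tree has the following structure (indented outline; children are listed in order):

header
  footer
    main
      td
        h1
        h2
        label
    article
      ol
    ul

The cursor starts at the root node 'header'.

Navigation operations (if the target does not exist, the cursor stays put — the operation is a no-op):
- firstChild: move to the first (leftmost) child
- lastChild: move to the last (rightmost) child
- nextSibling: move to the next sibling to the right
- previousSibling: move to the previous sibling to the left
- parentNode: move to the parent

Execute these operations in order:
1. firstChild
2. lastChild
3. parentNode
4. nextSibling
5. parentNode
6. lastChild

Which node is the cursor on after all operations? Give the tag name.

After 1 (firstChild): footer
After 2 (lastChild): ul
After 3 (parentNode): footer
After 4 (nextSibling): footer (no-op, stayed)
After 5 (parentNode): header
After 6 (lastChild): footer

Answer: footer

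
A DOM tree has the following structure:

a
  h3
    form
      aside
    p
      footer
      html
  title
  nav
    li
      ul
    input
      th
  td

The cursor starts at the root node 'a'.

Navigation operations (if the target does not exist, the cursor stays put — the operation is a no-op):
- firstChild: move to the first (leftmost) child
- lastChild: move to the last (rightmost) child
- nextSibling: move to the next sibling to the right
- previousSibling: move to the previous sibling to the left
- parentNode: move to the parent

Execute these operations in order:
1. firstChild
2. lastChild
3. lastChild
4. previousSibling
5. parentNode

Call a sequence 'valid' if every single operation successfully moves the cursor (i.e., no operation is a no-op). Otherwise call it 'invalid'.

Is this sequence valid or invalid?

Answer: valid

Derivation:
After 1 (firstChild): h3
After 2 (lastChild): p
After 3 (lastChild): html
After 4 (previousSibling): footer
After 5 (parentNode): p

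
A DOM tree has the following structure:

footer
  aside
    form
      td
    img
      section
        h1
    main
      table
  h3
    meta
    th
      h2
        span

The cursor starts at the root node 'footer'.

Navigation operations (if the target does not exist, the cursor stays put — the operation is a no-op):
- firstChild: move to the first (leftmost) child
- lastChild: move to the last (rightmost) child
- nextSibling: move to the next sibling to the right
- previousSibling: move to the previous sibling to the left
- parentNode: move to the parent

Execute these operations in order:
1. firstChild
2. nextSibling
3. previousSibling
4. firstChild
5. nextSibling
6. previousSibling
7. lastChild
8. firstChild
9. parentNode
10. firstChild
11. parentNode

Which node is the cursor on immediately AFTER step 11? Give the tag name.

Answer: form

Derivation:
After 1 (firstChild): aside
After 2 (nextSibling): h3
After 3 (previousSibling): aside
After 4 (firstChild): form
After 5 (nextSibling): img
After 6 (previousSibling): form
After 7 (lastChild): td
After 8 (firstChild): td (no-op, stayed)
After 9 (parentNode): form
After 10 (firstChild): td
After 11 (parentNode): form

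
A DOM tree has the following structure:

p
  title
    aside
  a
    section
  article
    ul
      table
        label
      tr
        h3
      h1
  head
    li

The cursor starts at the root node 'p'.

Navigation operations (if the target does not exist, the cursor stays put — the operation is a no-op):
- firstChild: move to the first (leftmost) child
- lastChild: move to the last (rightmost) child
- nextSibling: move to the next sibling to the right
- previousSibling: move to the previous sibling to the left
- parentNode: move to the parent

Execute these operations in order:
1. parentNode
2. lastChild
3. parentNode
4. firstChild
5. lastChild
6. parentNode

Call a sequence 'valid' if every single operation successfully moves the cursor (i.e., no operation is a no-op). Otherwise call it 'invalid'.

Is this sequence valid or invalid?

Answer: invalid

Derivation:
After 1 (parentNode): p (no-op, stayed)
After 2 (lastChild): head
After 3 (parentNode): p
After 4 (firstChild): title
After 5 (lastChild): aside
After 6 (parentNode): title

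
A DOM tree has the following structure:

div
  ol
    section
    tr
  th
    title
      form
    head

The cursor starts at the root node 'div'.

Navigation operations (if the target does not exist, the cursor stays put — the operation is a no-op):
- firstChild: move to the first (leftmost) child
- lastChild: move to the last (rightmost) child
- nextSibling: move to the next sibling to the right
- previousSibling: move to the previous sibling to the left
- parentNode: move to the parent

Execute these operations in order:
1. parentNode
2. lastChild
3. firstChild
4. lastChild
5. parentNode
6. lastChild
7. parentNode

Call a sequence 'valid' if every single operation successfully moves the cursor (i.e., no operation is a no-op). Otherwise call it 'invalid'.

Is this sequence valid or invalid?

Answer: invalid

Derivation:
After 1 (parentNode): div (no-op, stayed)
After 2 (lastChild): th
After 3 (firstChild): title
After 4 (lastChild): form
After 5 (parentNode): title
After 6 (lastChild): form
After 7 (parentNode): title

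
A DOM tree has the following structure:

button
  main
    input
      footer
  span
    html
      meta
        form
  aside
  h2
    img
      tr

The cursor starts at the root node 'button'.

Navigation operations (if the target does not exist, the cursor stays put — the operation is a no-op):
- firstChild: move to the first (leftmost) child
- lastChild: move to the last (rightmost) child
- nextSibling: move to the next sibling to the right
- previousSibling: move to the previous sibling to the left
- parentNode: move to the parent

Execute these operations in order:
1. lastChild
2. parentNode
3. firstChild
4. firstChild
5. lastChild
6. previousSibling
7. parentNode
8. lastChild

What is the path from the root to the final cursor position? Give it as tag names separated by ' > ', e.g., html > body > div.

After 1 (lastChild): h2
After 2 (parentNode): button
After 3 (firstChild): main
After 4 (firstChild): input
After 5 (lastChild): footer
After 6 (previousSibling): footer (no-op, stayed)
After 7 (parentNode): input
After 8 (lastChild): footer

Answer: button > main > input > footer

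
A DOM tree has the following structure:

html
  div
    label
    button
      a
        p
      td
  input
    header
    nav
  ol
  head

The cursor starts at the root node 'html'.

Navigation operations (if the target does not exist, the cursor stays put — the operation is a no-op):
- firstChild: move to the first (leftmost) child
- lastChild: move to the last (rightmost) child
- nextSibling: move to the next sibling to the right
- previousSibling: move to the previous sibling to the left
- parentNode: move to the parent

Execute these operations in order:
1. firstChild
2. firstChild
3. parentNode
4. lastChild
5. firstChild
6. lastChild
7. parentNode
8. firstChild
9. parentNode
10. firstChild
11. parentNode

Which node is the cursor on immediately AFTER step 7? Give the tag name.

After 1 (firstChild): div
After 2 (firstChild): label
After 3 (parentNode): div
After 4 (lastChild): button
After 5 (firstChild): a
After 6 (lastChild): p
After 7 (parentNode): a

Answer: a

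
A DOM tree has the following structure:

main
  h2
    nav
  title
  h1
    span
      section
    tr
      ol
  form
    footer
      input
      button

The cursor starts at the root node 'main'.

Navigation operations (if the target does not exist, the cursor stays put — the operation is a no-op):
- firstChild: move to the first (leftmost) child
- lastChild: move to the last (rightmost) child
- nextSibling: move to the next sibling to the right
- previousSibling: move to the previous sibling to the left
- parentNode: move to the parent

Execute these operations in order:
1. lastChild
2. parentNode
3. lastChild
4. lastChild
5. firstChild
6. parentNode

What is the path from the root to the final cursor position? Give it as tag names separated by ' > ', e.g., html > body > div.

Answer: main > form > footer

Derivation:
After 1 (lastChild): form
After 2 (parentNode): main
After 3 (lastChild): form
After 4 (lastChild): footer
After 5 (firstChild): input
After 6 (parentNode): footer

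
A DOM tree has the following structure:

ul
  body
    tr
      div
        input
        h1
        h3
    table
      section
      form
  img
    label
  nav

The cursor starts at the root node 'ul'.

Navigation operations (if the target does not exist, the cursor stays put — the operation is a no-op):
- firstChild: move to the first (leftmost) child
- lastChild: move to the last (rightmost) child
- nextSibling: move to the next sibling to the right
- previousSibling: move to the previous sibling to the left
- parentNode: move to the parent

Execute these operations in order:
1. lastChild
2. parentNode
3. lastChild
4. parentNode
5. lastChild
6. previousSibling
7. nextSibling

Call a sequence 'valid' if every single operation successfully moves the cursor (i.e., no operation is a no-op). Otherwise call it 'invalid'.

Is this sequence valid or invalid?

Answer: valid

Derivation:
After 1 (lastChild): nav
After 2 (parentNode): ul
After 3 (lastChild): nav
After 4 (parentNode): ul
After 5 (lastChild): nav
After 6 (previousSibling): img
After 7 (nextSibling): nav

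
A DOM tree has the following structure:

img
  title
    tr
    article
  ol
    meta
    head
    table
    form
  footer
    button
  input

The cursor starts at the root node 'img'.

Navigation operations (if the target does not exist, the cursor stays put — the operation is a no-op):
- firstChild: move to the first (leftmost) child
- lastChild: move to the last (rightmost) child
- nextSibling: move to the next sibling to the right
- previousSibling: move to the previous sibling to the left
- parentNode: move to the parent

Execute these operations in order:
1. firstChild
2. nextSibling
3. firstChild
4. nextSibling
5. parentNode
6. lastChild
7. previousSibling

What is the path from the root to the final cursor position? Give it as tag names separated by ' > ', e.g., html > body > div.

After 1 (firstChild): title
After 2 (nextSibling): ol
After 3 (firstChild): meta
After 4 (nextSibling): head
After 5 (parentNode): ol
After 6 (lastChild): form
After 7 (previousSibling): table

Answer: img > ol > table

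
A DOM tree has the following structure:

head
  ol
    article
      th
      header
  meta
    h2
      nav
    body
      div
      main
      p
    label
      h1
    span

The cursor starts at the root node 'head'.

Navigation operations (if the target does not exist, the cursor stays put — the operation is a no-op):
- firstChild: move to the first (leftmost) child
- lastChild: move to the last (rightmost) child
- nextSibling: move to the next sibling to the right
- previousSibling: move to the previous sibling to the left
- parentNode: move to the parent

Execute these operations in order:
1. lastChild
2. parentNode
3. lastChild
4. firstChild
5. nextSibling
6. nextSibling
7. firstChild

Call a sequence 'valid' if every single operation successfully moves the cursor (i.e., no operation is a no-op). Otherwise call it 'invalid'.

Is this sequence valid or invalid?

After 1 (lastChild): meta
After 2 (parentNode): head
After 3 (lastChild): meta
After 4 (firstChild): h2
After 5 (nextSibling): body
After 6 (nextSibling): label
After 7 (firstChild): h1

Answer: valid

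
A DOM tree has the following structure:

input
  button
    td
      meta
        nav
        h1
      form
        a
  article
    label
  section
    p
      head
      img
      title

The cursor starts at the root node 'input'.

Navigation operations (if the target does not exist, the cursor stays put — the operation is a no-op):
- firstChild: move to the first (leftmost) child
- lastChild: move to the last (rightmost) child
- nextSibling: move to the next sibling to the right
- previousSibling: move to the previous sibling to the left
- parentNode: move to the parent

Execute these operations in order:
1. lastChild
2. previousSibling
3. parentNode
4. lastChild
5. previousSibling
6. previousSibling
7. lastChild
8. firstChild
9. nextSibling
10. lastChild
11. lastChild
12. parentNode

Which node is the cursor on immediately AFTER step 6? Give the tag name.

Answer: button

Derivation:
After 1 (lastChild): section
After 2 (previousSibling): article
After 3 (parentNode): input
After 4 (lastChild): section
After 5 (previousSibling): article
After 6 (previousSibling): button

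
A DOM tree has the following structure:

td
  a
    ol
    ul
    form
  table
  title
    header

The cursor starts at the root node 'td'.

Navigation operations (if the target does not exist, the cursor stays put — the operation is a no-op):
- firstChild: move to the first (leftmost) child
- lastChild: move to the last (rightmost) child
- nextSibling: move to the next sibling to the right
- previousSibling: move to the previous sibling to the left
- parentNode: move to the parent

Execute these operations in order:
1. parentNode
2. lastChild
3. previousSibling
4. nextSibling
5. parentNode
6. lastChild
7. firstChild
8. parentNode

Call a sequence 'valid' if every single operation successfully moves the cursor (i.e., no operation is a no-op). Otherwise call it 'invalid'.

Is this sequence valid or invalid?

Answer: invalid

Derivation:
After 1 (parentNode): td (no-op, stayed)
After 2 (lastChild): title
After 3 (previousSibling): table
After 4 (nextSibling): title
After 5 (parentNode): td
After 6 (lastChild): title
After 7 (firstChild): header
After 8 (parentNode): title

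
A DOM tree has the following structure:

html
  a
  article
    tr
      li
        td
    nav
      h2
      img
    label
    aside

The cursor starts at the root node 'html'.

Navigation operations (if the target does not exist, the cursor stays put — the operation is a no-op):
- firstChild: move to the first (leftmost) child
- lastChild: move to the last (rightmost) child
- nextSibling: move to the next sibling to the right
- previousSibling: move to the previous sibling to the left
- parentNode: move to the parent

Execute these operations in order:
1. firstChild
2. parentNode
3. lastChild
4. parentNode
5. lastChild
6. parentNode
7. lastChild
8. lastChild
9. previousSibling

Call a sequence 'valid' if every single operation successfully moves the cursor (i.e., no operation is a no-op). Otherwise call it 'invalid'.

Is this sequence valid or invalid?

Answer: valid

Derivation:
After 1 (firstChild): a
After 2 (parentNode): html
After 3 (lastChild): article
After 4 (parentNode): html
After 5 (lastChild): article
After 6 (parentNode): html
After 7 (lastChild): article
After 8 (lastChild): aside
After 9 (previousSibling): label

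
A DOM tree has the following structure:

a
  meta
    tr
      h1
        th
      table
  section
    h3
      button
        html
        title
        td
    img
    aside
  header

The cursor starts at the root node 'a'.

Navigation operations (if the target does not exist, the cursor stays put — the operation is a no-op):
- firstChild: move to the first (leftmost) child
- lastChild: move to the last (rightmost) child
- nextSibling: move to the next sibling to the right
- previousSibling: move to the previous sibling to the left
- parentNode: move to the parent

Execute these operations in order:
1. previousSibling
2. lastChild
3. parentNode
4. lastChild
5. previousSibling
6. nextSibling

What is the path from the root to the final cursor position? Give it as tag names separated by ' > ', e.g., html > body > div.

After 1 (previousSibling): a (no-op, stayed)
After 2 (lastChild): header
After 3 (parentNode): a
After 4 (lastChild): header
After 5 (previousSibling): section
After 6 (nextSibling): header

Answer: a > header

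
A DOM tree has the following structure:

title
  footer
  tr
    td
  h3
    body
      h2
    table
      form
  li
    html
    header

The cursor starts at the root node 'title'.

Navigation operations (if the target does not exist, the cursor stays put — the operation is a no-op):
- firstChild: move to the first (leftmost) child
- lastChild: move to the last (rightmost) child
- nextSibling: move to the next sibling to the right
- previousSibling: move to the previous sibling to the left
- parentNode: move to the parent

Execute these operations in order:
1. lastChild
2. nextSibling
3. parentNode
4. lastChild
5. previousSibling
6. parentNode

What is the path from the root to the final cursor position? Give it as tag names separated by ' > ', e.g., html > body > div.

Answer: title

Derivation:
After 1 (lastChild): li
After 2 (nextSibling): li (no-op, stayed)
After 3 (parentNode): title
After 4 (lastChild): li
After 5 (previousSibling): h3
After 6 (parentNode): title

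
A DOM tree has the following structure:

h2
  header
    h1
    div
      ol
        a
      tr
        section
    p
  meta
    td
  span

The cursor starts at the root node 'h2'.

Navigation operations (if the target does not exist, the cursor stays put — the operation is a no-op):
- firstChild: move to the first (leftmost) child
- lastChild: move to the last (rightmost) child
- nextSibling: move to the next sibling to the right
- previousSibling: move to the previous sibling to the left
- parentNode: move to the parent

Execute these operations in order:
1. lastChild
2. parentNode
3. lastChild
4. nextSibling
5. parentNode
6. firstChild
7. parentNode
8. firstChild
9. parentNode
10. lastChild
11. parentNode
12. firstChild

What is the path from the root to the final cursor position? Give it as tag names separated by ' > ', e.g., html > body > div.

Answer: h2 > header

Derivation:
After 1 (lastChild): span
After 2 (parentNode): h2
After 3 (lastChild): span
After 4 (nextSibling): span (no-op, stayed)
After 5 (parentNode): h2
After 6 (firstChild): header
After 7 (parentNode): h2
After 8 (firstChild): header
After 9 (parentNode): h2
After 10 (lastChild): span
After 11 (parentNode): h2
After 12 (firstChild): header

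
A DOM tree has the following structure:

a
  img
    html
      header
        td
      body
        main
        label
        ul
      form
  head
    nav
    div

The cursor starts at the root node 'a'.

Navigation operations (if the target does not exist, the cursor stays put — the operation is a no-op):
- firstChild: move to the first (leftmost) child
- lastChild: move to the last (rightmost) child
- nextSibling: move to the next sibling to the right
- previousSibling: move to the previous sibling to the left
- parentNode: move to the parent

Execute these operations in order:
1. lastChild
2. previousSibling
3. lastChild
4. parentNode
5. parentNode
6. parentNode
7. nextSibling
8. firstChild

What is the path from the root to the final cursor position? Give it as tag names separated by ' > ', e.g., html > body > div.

After 1 (lastChild): head
After 2 (previousSibling): img
After 3 (lastChild): html
After 4 (parentNode): img
After 5 (parentNode): a
After 6 (parentNode): a (no-op, stayed)
After 7 (nextSibling): a (no-op, stayed)
After 8 (firstChild): img

Answer: a > img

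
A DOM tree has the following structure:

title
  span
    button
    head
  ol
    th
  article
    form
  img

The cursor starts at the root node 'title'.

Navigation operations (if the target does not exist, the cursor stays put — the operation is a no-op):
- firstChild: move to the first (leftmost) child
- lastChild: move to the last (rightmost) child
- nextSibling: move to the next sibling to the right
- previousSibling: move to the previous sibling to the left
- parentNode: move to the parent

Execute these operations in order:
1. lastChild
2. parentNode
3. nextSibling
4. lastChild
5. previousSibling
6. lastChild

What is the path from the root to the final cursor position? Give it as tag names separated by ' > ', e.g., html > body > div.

After 1 (lastChild): img
After 2 (parentNode): title
After 3 (nextSibling): title (no-op, stayed)
After 4 (lastChild): img
After 5 (previousSibling): article
After 6 (lastChild): form

Answer: title > article > form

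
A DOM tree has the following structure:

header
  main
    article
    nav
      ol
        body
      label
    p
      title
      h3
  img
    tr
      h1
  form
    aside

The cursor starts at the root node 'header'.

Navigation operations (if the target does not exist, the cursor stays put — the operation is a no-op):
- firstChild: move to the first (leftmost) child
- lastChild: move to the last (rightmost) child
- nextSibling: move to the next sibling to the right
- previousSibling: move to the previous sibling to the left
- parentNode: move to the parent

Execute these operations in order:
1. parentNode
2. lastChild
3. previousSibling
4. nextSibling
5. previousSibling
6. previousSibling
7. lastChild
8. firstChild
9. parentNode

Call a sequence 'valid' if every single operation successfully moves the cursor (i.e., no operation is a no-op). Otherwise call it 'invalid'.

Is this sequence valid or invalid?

After 1 (parentNode): header (no-op, stayed)
After 2 (lastChild): form
After 3 (previousSibling): img
After 4 (nextSibling): form
After 5 (previousSibling): img
After 6 (previousSibling): main
After 7 (lastChild): p
After 8 (firstChild): title
After 9 (parentNode): p

Answer: invalid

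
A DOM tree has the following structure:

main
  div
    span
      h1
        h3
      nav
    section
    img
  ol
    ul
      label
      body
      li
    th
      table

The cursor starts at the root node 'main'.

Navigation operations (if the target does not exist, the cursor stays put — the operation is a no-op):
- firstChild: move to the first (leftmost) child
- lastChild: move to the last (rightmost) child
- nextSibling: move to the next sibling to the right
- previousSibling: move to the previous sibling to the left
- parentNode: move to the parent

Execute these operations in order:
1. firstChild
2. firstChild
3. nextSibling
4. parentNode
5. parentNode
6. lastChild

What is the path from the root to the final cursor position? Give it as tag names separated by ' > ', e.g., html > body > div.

After 1 (firstChild): div
After 2 (firstChild): span
After 3 (nextSibling): section
After 4 (parentNode): div
After 5 (parentNode): main
After 6 (lastChild): ol

Answer: main > ol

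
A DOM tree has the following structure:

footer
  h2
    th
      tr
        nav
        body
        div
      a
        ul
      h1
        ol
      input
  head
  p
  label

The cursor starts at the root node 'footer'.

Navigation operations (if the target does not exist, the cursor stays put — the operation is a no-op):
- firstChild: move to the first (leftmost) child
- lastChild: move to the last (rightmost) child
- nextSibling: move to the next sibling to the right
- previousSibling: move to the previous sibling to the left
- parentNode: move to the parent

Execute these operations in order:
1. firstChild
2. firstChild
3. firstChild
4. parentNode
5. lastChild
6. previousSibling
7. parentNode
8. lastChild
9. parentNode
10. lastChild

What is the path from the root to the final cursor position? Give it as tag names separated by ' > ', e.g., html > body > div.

Answer: footer > h2 > th > input

Derivation:
After 1 (firstChild): h2
After 2 (firstChild): th
After 3 (firstChild): tr
After 4 (parentNode): th
After 5 (lastChild): input
After 6 (previousSibling): h1
After 7 (parentNode): th
After 8 (lastChild): input
After 9 (parentNode): th
After 10 (lastChild): input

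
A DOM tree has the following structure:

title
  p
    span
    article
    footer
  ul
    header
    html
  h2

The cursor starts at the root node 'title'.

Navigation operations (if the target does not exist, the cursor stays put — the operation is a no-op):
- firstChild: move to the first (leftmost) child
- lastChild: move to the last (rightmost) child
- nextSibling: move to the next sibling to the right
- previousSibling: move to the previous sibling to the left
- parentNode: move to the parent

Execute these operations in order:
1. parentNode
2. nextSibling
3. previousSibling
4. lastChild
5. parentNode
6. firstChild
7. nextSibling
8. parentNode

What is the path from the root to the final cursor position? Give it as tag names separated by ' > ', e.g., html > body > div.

After 1 (parentNode): title (no-op, stayed)
After 2 (nextSibling): title (no-op, stayed)
After 3 (previousSibling): title (no-op, stayed)
After 4 (lastChild): h2
After 5 (parentNode): title
After 6 (firstChild): p
After 7 (nextSibling): ul
After 8 (parentNode): title

Answer: title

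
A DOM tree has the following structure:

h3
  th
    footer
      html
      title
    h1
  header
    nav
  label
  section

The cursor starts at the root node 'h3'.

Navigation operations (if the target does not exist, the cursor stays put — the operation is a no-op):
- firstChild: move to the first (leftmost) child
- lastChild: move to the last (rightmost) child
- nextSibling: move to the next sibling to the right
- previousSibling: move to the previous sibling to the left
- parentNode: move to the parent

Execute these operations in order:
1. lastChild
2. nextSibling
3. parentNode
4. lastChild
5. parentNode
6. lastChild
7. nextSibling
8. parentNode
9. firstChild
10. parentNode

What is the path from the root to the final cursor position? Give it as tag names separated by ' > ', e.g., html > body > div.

Answer: h3

Derivation:
After 1 (lastChild): section
After 2 (nextSibling): section (no-op, stayed)
After 3 (parentNode): h3
After 4 (lastChild): section
After 5 (parentNode): h3
After 6 (lastChild): section
After 7 (nextSibling): section (no-op, stayed)
After 8 (parentNode): h3
After 9 (firstChild): th
After 10 (parentNode): h3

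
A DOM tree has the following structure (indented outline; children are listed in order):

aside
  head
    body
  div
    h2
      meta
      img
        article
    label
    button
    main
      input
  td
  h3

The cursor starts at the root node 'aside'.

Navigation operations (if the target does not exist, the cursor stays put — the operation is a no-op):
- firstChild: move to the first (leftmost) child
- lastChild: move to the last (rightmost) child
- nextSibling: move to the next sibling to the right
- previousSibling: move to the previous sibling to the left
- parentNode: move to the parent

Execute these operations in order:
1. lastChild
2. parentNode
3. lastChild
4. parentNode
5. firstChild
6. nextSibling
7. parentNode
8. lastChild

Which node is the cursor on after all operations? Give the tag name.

Answer: h3

Derivation:
After 1 (lastChild): h3
After 2 (parentNode): aside
After 3 (lastChild): h3
After 4 (parentNode): aside
After 5 (firstChild): head
After 6 (nextSibling): div
After 7 (parentNode): aside
After 8 (lastChild): h3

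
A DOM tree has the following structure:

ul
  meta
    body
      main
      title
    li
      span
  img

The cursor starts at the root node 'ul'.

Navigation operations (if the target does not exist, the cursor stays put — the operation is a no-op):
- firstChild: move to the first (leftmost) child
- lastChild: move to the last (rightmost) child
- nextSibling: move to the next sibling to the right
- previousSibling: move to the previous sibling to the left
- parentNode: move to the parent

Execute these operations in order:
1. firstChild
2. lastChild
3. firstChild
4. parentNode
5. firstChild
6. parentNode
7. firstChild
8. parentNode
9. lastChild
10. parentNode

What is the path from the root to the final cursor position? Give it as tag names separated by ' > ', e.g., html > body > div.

Answer: ul > meta > li

Derivation:
After 1 (firstChild): meta
After 2 (lastChild): li
After 3 (firstChild): span
After 4 (parentNode): li
After 5 (firstChild): span
After 6 (parentNode): li
After 7 (firstChild): span
After 8 (parentNode): li
After 9 (lastChild): span
After 10 (parentNode): li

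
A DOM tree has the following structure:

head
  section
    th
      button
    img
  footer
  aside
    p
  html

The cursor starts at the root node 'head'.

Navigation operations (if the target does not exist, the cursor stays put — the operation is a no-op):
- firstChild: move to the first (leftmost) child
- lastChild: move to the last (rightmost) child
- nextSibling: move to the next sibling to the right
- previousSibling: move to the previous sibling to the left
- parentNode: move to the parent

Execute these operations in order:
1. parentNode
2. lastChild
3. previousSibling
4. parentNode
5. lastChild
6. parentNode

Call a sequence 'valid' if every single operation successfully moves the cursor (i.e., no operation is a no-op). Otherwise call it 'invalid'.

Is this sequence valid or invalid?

Answer: invalid

Derivation:
After 1 (parentNode): head (no-op, stayed)
After 2 (lastChild): html
After 3 (previousSibling): aside
After 4 (parentNode): head
After 5 (lastChild): html
After 6 (parentNode): head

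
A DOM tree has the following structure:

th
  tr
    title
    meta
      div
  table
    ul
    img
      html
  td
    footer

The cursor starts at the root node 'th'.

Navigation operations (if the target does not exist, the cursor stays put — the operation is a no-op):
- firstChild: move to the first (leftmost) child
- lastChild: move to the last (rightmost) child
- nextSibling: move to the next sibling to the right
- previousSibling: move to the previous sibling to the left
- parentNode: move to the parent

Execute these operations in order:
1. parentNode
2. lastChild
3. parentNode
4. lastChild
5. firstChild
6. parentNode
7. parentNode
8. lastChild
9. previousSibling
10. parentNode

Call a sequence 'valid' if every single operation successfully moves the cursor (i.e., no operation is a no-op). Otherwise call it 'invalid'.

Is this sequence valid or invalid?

After 1 (parentNode): th (no-op, stayed)
After 2 (lastChild): td
After 3 (parentNode): th
After 4 (lastChild): td
After 5 (firstChild): footer
After 6 (parentNode): td
After 7 (parentNode): th
After 8 (lastChild): td
After 9 (previousSibling): table
After 10 (parentNode): th

Answer: invalid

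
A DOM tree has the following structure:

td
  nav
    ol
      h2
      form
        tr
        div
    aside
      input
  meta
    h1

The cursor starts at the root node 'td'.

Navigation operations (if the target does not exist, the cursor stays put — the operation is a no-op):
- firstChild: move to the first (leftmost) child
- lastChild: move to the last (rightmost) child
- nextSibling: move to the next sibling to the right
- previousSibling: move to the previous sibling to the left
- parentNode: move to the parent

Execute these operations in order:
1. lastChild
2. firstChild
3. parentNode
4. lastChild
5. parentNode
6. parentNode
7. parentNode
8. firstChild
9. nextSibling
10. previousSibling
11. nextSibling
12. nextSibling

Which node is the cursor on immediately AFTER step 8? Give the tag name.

Answer: nav

Derivation:
After 1 (lastChild): meta
After 2 (firstChild): h1
After 3 (parentNode): meta
After 4 (lastChild): h1
After 5 (parentNode): meta
After 6 (parentNode): td
After 7 (parentNode): td (no-op, stayed)
After 8 (firstChild): nav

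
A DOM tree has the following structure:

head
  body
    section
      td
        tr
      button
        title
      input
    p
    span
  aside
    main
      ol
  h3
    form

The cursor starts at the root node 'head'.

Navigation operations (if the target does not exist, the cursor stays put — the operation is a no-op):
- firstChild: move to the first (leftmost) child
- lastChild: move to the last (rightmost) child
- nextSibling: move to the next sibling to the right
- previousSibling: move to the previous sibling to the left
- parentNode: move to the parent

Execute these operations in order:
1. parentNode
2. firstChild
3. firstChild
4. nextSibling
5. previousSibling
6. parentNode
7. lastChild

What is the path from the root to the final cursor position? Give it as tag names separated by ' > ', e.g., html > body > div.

After 1 (parentNode): head (no-op, stayed)
After 2 (firstChild): body
After 3 (firstChild): section
After 4 (nextSibling): p
After 5 (previousSibling): section
After 6 (parentNode): body
After 7 (lastChild): span

Answer: head > body > span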